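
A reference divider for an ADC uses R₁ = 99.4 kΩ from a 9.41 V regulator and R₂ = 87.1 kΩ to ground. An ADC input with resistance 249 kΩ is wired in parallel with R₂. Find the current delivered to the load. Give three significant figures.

R₂‖R_L = 64.53 kΩ; V_out = 9.41 × 64.53/163.9 = 3.704 V.
I_L = V_out / R_L = 3.704 / 249 kΩ = 0.0149 mA.

I_L ≈ 0.0149 mA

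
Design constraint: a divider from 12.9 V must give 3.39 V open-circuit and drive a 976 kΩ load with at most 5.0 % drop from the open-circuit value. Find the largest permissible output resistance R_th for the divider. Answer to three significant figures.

Loading drop = R_th/(R_th + R_L) ≤ 0.0500, so R_th ≤ R_L · ε/(1−ε) = 976 kΩ × 0.0500/0.9500 = 51.4 kΩ.
(Any R1, R2 with R2/(R1+R2) = 0.263 and R1‖R2 ≤ 51.4 kΩ will meet the spec.)

R_th ≤ 51.4 kΩ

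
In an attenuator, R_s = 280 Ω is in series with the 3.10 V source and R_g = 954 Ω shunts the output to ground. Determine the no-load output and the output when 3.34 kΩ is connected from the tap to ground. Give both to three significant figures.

Open-circuit: V = 3.10 × 954/(280 + 954) = 2.40 V.
With the load, R_g becomes R_g‖R_L = 742.0 Ω, so V = 3.10 × 742.0/1022 = 2.25 V.

Unloaded: 2.40 V; loaded: 2.25 V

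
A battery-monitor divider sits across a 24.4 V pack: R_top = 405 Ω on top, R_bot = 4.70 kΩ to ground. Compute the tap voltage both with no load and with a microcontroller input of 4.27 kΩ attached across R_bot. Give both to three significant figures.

Unloaded: 22.5 V; loaded: 20.7 V

Open-circuit: V = 24.4 × 4700/(405 + 4700) = 22.5 V.
With the load, R_bot becomes R_bot‖R_L = 2237 Ω, so V = 24.4 × 2237/2642 = 20.7 V.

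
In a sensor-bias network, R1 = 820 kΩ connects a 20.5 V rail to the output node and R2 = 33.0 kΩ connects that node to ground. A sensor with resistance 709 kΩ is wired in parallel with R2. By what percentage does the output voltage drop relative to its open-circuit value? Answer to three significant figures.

The divider's output (Thévenin) resistance is R1‖R2 = 31.72 kΩ.
Fractional drop under load = R_th/(R_th + R_L) = 31.72 / (31.72 + 709) = 0.04283.
So the output falls by 4.28 %.

4.28 %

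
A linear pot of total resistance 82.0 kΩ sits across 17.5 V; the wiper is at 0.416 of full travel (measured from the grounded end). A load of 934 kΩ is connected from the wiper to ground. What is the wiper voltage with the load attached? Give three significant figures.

V ≈ 7.13 V

The wiper splits the pot into (1−α)R = 47.89 kΩ above and αR = 34.11 kΩ below.
Lower section ‖ load = 32.91 kΩ.
V_wiper = 17.5 × 32.91/(47.89 + 32.91) = 7.13 V.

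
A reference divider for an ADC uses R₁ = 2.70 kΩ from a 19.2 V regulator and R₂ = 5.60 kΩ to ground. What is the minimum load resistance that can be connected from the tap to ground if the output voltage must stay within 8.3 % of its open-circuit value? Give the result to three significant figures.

Output resistance R_th = R₁‖R₂ = (2.70 × 5.60)/8.300 = 1.822 kΩ.
The fractional drop is R_th/(R_th + R_L); requiring this ≤ 0.0830 gives R_L ≥ R_th(1/0.0830 − 1) = 1.822 × 11.05 = 20.1 kΩ.

R_L(min) ≈ 20.1 kΩ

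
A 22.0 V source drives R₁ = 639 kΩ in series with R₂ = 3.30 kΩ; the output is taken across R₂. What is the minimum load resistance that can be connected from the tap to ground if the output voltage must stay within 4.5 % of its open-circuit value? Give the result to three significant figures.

Output resistance R_th = R₁‖R₂ = (639 × 3.30)/642.3 = 3.283 kΩ.
The fractional drop is R_th/(R_th + R_L); requiring this ≤ 0.0450 gives R_L ≥ R_th(1/0.0450 − 1) = 3.283 × 21.22 = 69.7 kΩ.

R_L(min) ≈ 69.7 kΩ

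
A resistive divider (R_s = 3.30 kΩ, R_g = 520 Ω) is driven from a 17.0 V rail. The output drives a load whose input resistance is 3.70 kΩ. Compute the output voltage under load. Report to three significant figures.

The load sits in parallel with R_g: R_g‖R_L = (520 × 3700) / (520 + 3700) = 455.9 Ω.
V_out = 17.0 × 455.9 / (3300 + 455.9) = 17.0 × 455.9/3756 = 2.06 V.

V_out ≈ 2.06 V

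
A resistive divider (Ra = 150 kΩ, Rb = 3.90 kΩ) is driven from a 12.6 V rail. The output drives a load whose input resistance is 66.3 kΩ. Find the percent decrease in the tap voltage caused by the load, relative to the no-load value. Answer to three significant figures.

5.42 %

The divider's output (Thévenin) resistance is Ra‖Rb = 3.801 kΩ.
Fractional drop under load = R_th/(R_th + R_L) = 3.801 / (3.801 + 66.3) = 0.05422.
So the output falls by 5.42 %.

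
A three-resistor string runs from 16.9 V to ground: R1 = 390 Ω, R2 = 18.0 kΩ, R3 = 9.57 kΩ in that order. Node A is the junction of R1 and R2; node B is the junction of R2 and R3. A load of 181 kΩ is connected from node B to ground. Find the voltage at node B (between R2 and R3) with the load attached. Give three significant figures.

At node B, R3 is in parallel with the load: R3‖R_L = 9089 Ω.
Below node A the resistance is R2 + (R3‖R_L) = 27090 Ω, so V_A = 16.9 × 27090/27480 = 16.66 V.
Then V_B = V_A × (R3‖R_L)/(R2 + R3‖R_L) = 16.66 × 9089/27090 = 5.59 V.

V ≈ 5.59 V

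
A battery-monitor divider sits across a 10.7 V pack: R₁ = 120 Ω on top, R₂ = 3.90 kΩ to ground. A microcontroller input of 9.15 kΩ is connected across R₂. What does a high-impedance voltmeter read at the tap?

V_out ≈ 10.3 V

The load sits in parallel with R₂: R₂‖R_L = (3900 × 9150) / (3900 + 9150) = 2734 Ω.
V_out = 10.7 × 2734 / (120 + 2734) = 10.7 × 2734/2854 = 10.3 V.
(Unloaded it would have been 10.4 V.)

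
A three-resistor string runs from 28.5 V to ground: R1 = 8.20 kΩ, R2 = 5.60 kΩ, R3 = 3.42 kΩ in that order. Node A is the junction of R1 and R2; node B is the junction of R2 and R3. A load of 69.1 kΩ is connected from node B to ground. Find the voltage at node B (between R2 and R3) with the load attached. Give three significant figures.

V ≈ 5.44 V

At node B, R3 is in parallel with the load: R3‖R_L = 3.259 kΩ.
Below node A the resistance is R2 + (R3‖R_L) = 8.859 kΩ, so V_A = 28.5 × 8.859/17.06 = 14.80 V.
Then V_B = V_A × (R3‖R_L)/(R2 + R3‖R_L) = 14.80 × 3.259/8.859 = 5.44 V.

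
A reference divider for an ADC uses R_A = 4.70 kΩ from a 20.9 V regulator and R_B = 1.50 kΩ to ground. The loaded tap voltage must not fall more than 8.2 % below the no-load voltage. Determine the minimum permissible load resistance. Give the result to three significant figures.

R_L(min) ≈ 12.7 kΩ

Output resistance R_th = R_A‖R_B = (4.70 × 1.50)/6.200 = 1.137 kΩ.
The fractional drop is R_th/(R_th + R_L); requiring this ≤ 0.0820 gives R_L ≥ R_th(1/0.0820 − 1) = 1.137 × 11.20 = 12.7 kΩ.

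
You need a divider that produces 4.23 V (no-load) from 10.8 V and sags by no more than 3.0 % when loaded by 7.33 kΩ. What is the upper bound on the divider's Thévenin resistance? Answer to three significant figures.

R_th ≤ 227 Ω

Loading drop = R_th/(R_th + R_L) ≤ 0.0300, so R_th ≤ R_L · ε/(1−ε) = 7.33 kΩ × 0.0300/0.9700 = 227 Ω.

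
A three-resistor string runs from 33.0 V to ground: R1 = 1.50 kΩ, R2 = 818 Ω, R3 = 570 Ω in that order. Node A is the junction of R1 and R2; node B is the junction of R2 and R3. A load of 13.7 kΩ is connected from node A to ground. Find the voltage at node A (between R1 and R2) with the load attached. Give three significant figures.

V ≈ 15.1 V

Below node A the series string R2+R3 = 1388 Ω sits in parallel with the 13700 Ω load: 1260 Ω.
V_A = 33.0 × 1260/(1500 + 1260) = 15.1 V.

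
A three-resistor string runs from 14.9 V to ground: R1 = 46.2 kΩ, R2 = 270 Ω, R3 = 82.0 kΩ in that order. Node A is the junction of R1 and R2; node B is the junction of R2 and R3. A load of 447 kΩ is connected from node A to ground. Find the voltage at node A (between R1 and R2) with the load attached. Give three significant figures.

V ≈ 8.95 V

Below node A the series string R2+R3 = 82270 Ω sits in parallel with the 447000 Ω load: 69480 Ω.
V_A = 14.9 × 69480/(46200 + 69480) = 8.95 V.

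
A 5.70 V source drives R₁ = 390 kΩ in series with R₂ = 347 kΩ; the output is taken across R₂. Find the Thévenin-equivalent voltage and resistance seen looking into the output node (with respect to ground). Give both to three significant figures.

V_th = 2.68 V, R_th = 184 kΩ

V_th is the open-circuit tap voltage: 5.70 × 347/(390 + 347) = 2.68 V.
With the supply zeroed, R₁ and R₂ appear in parallel from the tap: R_th = R₁‖R₂ = (390 × 347)/737.0 = 184 kΩ.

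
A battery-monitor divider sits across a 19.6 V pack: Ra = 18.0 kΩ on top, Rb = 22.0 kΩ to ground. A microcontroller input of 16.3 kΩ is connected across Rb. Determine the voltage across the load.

The load sits in parallel with Rb: Rb‖R_L = (22.0 × 16.3) / (22.0 + 16.3) = 9.363 kΩ.
V_out = 19.6 × 9.363 / (18.0 + 9.363) = 19.6 × 9.363/27.36 = 6.71 V.

V_out ≈ 6.71 V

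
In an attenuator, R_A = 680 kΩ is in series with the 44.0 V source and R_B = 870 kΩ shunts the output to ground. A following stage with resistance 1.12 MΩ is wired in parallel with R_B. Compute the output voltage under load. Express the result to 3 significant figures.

The load sits in parallel with R_B: R_B‖R_L = (870 × 1120) / (870 + 1120) = 489.6 kΩ.
V_out = 44.0 × 489.6 / (680 + 489.6) = 44.0 × 489.6/1170 = 18.4 V.

V_out ≈ 18.4 V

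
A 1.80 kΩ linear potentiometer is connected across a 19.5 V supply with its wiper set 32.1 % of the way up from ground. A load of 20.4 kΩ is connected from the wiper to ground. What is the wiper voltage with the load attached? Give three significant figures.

The wiper splits the pot into (1−α)R = 1222 Ω above and αR = 577.8 Ω below.
Lower section ‖ load = 561.9 Ω.
V_wiper = 19.5 × 561.9/(1222 + 561.9) = 6.14 V.

V ≈ 6.14 V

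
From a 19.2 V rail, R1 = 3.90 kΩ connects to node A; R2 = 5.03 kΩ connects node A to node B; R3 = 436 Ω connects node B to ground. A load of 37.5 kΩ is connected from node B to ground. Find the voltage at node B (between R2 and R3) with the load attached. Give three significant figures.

V ≈ 0.884 V

At node B, R3 is in parallel with the load: R3‖R_L = 431.0 Ω.
Below node A the resistance is R2 + (R3‖R_L) = 5461 Ω, so V_A = 19.2 × 5461/9361 = 11.20 V.
Then V_B = V_A × (R3‖R_L)/(R2 + R3‖R_L) = 11.20 × 431.0/5461 = 0.884 V.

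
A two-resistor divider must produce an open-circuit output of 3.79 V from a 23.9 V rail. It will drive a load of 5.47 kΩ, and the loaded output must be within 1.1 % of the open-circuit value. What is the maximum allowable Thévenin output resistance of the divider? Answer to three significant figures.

Loading drop = R_th/(R_th + R_L) ≤ 0.0110, so R_th ≤ R_L · ε/(1−ε) = 5.47 kΩ × 0.0110/0.9890 = 60.8 Ω.

R_th ≤ 60.8 Ω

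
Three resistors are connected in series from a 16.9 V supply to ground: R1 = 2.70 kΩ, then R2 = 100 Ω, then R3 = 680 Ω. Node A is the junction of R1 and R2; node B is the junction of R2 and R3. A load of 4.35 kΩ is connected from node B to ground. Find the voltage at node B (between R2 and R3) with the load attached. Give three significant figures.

At node B, R3 is in parallel with the load: R3‖R_L = 588.1 Ω.
Below node A the resistance is R2 + (R3‖R_L) = 688.1 Ω, so V_A = 16.9 × 688.1/3388 = 3.432 V.
Then V_B = V_A × (R3‖R_L)/(R2 + R3‖R_L) = 3.432 × 588.1/688.1 = 2.93 V.

V ≈ 2.93 V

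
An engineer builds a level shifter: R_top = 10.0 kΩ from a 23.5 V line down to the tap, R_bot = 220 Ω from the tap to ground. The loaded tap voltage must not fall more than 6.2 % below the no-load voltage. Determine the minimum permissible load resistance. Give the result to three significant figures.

R_L(min) ≈ 3.26 kΩ

Output resistance R_th = R_top‖R_bot = (10000 × 220)/10220 = 215.3 Ω.
The fractional drop is R_th/(R_th + R_L); requiring this ≤ 0.0620 gives R_L ≥ R_th(1/0.0620 − 1) = 215.3 × 15.13 = 3.26 kΩ.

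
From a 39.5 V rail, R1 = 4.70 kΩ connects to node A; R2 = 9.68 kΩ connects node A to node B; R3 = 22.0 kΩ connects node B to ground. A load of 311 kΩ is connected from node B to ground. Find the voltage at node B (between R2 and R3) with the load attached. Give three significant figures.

At node B, R3 is in parallel with the load: R3‖R_L = 20.55 kΩ.
Below node A the resistance is R2 + (R3‖R_L) = 30.23 kΩ, so V_A = 39.5 × 30.23/34.93 = 34.18 V.
Then V_B = V_A × (R3‖R_L)/(R2 + R3‖R_L) = 34.18 × 20.55/30.23 = 23.2 V.

V ≈ 23.2 V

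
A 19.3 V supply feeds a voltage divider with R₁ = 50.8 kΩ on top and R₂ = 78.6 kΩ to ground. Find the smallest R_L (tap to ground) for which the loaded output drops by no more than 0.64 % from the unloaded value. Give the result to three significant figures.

R_L(min) ≈ 4.79 MΩ

Output resistance R_th = R₁‖R₂ = (50.8 × 78.6)/129.4 = 30.86 kΩ.
The fractional drop is R_th/(R_th + R_L); requiring this ≤ 0.00640 gives R_L ≥ R_th(1/0.00640 − 1) = 30.86 × 155.2 = 4.79 MΩ.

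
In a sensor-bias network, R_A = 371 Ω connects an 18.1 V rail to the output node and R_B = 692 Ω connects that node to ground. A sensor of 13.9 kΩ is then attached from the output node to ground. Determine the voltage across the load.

The load sits in parallel with R_B: R_B‖R_L = (692 × 13900) / (692 + 13900) = 659.2 Ω.
V_out = 18.1 × 659.2 / (371 + 659.2) = 18.1 × 659.2/1030 = 11.6 V.
(Unloaded it would have been 11.8 V.)

V_out ≈ 11.6 V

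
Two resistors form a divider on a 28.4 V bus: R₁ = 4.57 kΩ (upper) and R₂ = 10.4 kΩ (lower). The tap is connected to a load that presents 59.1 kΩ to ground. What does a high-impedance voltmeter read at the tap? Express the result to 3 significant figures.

V_out ≈ 18.7 V

The load sits in parallel with R₂: R₂‖R_L = (10.4 × 59.1) / (10.4 + 59.1) = 8.844 kΩ.
V_out = 28.4 × 8.844 / (4.57 + 8.844) = 28.4 × 8.844/13.41 = 18.7 V.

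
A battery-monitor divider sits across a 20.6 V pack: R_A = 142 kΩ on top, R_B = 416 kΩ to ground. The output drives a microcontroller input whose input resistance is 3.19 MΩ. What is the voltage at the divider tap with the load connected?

V_out ≈ 14.9 V

The load sits in parallel with R_B: R_B‖R_L = (416 × 3190) / (416 + 3190) = 368.0 kΩ.
V_out = 20.6 × 368.0 / (142 + 368.0) = 20.6 × 368.0/510.0 = 14.9 V.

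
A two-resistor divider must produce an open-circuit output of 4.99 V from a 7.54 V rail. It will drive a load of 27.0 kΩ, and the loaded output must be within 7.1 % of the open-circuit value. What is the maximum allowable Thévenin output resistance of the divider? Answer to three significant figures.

R_th ≤ 2.06 kΩ

Loading drop = R_th/(R_th + R_L) ≤ 0.0710, so R_th ≤ R_L · ε/(1−ε) = 27.0 kΩ × 0.0710/0.9290 = 2.06 kΩ.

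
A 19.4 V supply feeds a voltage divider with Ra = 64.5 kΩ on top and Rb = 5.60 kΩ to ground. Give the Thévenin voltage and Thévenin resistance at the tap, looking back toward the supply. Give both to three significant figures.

V_th = 1.55 V, R_th = 5.15 kΩ

V_th is the open-circuit tap voltage: 19.4 × 5.60/(64.5 + 5.60) = 1.55 V.
With the supply zeroed, Ra and Rb appear in parallel from the tap: R_th = Ra‖Rb = (64.5 × 5.60)/70.10 = 5.15 kΩ.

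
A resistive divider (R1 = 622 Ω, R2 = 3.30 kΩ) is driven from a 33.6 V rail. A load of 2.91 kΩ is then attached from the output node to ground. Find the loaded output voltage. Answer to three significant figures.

The load sits in parallel with R2: R2‖R_L = (3300 × 2910) / (3300 + 2910) = 1546 Ω.
V_out = 33.6 × 1546 / (622 + 1546) = 33.6 × 1546/2168 = 24.0 V.
(Unloaded it would have been 28.3 V.)

V_out ≈ 24.0 V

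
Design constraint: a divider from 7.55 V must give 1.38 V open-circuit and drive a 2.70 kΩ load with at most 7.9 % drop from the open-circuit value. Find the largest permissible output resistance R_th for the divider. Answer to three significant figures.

R_th ≤ 232 Ω

Loading drop = R_th/(R_th + R_L) ≤ 0.0790, so R_th ≤ R_L · ε/(1−ε) = 2.70 kΩ × 0.0790/0.9210 = 232 Ω.
(Any R1, R2 with R2/(R1+R2) = 0.183 and R1‖R2 ≤ 232 Ω will meet the spec.)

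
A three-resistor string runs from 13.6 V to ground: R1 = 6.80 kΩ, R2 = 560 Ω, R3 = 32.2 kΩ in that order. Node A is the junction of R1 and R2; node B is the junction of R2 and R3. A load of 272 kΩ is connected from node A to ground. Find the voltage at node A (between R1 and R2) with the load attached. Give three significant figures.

V ≈ 11.0 V

Below node A the series string R2+R3 = 32760 Ω sits in parallel with the 272000 Ω load: 29240 Ω.
V_A = 13.6 × 29240/(6800 + 29240) = 11.0 V.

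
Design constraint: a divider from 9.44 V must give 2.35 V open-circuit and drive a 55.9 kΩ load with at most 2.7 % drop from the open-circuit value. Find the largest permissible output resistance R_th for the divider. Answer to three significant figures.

Loading drop = R_th/(R_th + R_L) ≤ 0.0270, so R_th ≤ R_L · ε/(1−ε) = 55.9 kΩ × 0.0270/0.9730 = 1.55 kΩ.

R_th ≤ 1.55 kΩ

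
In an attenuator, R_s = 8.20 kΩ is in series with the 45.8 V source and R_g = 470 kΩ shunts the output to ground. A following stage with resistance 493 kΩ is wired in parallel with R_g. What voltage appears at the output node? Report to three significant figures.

The load sits in parallel with R_g: R_g‖R_L = (470 × 493) / (470 + 493) = 240.6 kΩ.
V_out = 45.8 × 240.6 / (8.20 + 240.6) = 45.8 × 240.6/248.8 = 44.3 V.

V_out ≈ 44.3 V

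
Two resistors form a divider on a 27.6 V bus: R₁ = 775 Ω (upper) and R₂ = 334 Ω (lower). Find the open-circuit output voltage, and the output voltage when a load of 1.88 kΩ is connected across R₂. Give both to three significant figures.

Open-circuit: V = 27.6 × 334/(775 + 334) = 8.31 V.
With the load, R₂ becomes R₂‖R_L = 283.6 Ω, so V = 27.6 × 283.6/1059 = 7.39 V.

Unloaded: 8.31 V; loaded: 7.39 V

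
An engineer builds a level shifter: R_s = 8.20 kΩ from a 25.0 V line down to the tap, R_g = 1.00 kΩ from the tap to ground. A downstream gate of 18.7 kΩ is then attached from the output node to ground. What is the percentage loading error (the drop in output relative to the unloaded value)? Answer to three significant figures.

The divider's output (Thévenin) resistance is R_s‖R_g = 0.8913 kΩ.
Fractional drop under load = R_th/(R_th + R_L) = 0.8913 / (0.8913 + 18.7) = 0.04549.
So the output falls by 4.55 %.

4.55 %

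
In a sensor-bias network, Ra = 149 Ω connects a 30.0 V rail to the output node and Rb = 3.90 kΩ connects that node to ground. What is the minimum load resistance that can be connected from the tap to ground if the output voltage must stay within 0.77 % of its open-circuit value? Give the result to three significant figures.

Output resistance R_th = Ra‖Rb = (149 × 3900)/4049 = 143.5 Ω.
The fractional drop is R_th/(R_th + R_L); requiring this ≤ 0.00770 gives R_L ≥ R_th(1/0.00770 − 1) = 143.5 × 128.9 = 18.5 kΩ.

R_L(min) ≈ 18.5 kΩ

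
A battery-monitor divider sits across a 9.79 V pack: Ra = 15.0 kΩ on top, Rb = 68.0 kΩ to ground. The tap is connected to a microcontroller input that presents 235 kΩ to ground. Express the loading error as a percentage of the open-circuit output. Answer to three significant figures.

4.97 %

The divider's output (Thévenin) resistance is Ra‖Rb = 12.29 kΩ.
Fractional drop under load = R_th/(R_th + R_L) = 12.29 / (12.29 + 235) = 0.04970.
So the output falls by 4.97 %.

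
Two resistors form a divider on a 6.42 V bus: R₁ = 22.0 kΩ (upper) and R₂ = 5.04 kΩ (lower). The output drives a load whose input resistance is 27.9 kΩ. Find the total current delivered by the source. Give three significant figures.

R₂‖R_L = 4.269 kΩ, so the source sees R₁ + R₂‖R_L = 26.27 kΩ.
I = 6.42 V / 26.27 kΩ = 0.244 mA.

I ≈ 0.244 mA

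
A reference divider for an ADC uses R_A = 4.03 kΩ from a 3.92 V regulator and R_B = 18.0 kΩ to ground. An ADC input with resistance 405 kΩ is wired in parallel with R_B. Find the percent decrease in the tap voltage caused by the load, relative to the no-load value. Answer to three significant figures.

The divider's output (Thévenin) resistance is R_A‖R_B = 3.293 kΩ.
Fractional drop under load = R_th/(R_th + R_L) = 3.293 / (3.293 + 405) = 0.008065.
So the output falls by 0.806 %.

0.806 %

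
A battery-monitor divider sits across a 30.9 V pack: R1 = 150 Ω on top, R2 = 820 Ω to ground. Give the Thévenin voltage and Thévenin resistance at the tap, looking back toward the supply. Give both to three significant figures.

V_th = 26.1 V, R_th = 127 Ω

V_th is the open-circuit tap voltage: 30.9 × 820/(150 + 820) = 26.1 V.
With the supply zeroed, R1 and R2 appear in parallel from the tap: R_th = R1‖R2 = (150 × 820)/970.0 = 127 Ω.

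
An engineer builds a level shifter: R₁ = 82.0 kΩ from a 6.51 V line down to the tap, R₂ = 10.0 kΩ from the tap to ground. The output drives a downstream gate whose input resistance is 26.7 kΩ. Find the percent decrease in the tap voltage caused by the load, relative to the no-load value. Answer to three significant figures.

25.0 %

The divider's output (Thévenin) resistance is R₁‖R₂ = 8.913 kΩ.
Fractional drop under load = R_th/(R_th + R_L) = 8.913 / (8.913 + 26.7) = 0.2503.
So the output falls by 25.0 %.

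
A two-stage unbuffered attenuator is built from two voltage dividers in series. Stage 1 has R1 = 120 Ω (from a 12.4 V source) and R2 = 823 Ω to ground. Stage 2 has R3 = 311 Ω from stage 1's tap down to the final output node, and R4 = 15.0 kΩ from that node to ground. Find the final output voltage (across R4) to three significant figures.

V_out ≈ 10.5 V

Stage 2 presents R3+R4 = 15310 Ω as a load on stage 1's tap.
Stage 1's lower leg becomes R2‖(R3+R4) = 781.0 Ω, so V_mid = 12.4 × 781.0/901.0 = 10.75 V.
Stage 2 is itself unloaded: V_out = V_mid × R4/(R3+R4) = 10.75 × 15000/15310 = 10.5 V.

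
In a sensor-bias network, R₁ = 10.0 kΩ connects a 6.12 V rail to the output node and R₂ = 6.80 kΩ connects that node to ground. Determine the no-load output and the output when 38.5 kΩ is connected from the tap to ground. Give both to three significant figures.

Open-circuit: V = 6.12 × 6.80/(10.0 + 6.80) = 2.48 V.
With the load, R₂ becomes R₂‖R_L = 5.779 kΩ, so V = 6.12 × 5.779/15.78 = 2.24 V.

Unloaded: 2.48 V; loaded: 2.24 V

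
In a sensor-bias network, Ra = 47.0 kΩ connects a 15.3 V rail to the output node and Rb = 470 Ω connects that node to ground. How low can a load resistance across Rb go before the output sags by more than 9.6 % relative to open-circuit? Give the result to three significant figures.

R_L(min) ≈ 4.38 kΩ

Output resistance R_th = Ra‖Rb = (47000 × 470)/47470 = 465.3 Ω.
The fractional drop is R_th/(R_th + R_L); requiring this ≤ 0.0960 gives R_L ≥ R_th(1/0.0960 − 1) = 465.3 × 9.417 = 4.38 kΩ.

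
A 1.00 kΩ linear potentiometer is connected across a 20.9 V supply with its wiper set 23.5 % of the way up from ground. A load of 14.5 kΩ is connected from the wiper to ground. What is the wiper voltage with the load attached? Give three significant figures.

The wiper splits the pot into (1−α)R = 765.0 Ω above and αR = 235.0 Ω below.
Lower section ‖ load = 231.3 Ω.
V_wiper = 20.9 × 231.3/(765.0 + 231.3) = 4.85 V.

V ≈ 4.85 V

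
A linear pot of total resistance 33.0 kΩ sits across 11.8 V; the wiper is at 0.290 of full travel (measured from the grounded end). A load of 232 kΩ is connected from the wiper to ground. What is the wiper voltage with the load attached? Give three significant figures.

V ≈ 3.32 V

The wiper splits the pot into (1−α)R = 23.43 kΩ above and αR = 9.570 kΩ below.
Lower section ‖ load = 9.191 kΩ.
V_wiper = 11.8 × 9.191/(23.43 + 9.191) = 3.32 V.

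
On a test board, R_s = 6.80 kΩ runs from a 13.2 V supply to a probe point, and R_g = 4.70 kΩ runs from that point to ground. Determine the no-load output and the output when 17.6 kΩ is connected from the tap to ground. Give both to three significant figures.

Unloaded: 5.39 V; loaded: 4.66 V

Open-circuit: V = 13.2 × 4.70/(6.80 + 4.70) = 5.39 V.
With the load, R_g becomes R_g‖R_L = 3.709 kΩ, so V = 13.2 × 3.709/10.51 = 4.66 V.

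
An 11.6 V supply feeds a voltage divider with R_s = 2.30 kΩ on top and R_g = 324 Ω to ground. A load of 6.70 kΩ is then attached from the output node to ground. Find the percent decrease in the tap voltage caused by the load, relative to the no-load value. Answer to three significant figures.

4.07 %

The divider's output (Thévenin) resistance is R_s‖R_g = 284.0 Ω.
Fractional drop under load = R_th/(R_th + R_L) = 284.0 / (284.0 + 6700) = 0.04066.
So the output falls by 4.07 %.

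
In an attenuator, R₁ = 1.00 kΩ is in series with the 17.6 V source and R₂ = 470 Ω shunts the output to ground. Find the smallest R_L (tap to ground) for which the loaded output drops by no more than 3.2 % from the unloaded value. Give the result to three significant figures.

R_L(min) ≈ 9.67 kΩ

Output resistance R_th = R₁‖R₂ = (1000 × 470)/1470 = 319.7 Ω.
The fractional drop is R_th/(R_th + R_L); requiring this ≤ 0.0320 gives R_L ≥ R_th(1/0.0320 − 1) = 319.7 × 30.25 = 9.67 kΩ.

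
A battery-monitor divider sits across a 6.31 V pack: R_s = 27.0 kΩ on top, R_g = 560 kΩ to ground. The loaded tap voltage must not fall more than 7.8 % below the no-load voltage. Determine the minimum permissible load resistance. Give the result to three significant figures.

R_L(min) ≈ 304 kΩ

Output resistance R_th = R_s‖R_g = (27.0 × 560)/587.0 = 25.76 kΩ.
The fractional drop is R_th/(R_th + R_L); requiring this ≤ 0.0780 gives R_L ≥ R_th(1/0.0780 − 1) = 25.76 × 11.82 = 304 kΩ.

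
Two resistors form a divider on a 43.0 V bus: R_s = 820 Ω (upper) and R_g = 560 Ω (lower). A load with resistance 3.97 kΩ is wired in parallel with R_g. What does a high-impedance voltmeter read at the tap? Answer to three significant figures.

The load sits in parallel with R_g: R_g‖R_L = (560 × 3970) / (560 + 3970) = 490.8 Ω.
V_out = 43.0 × 490.8 / (820 + 490.8) = 43.0 × 490.8/1311 = 16.1 V.

V_out ≈ 16.1 V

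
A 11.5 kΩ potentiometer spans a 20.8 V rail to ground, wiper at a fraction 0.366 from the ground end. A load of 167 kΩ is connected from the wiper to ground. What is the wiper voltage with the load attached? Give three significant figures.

V ≈ 7.49 V

The wiper splits the pot into (1−α)R = 7.291 kΩ above and αR = 4.209 kΩ below.
Lower section ‖ load = 4.106 kΩ.
V_wiper = 20.8 × 4.106/(7.291 + 4.106) = 7.49 V.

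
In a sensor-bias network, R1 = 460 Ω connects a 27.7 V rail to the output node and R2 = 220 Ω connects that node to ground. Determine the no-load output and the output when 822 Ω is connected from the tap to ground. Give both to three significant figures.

Unloaded: 8.96 V; loaded: 7.59 V

Open-circuit: V = 27.7 × 220/(460 + 220) = 8.96 V.
With the load, R2 becomes R2‖R_L = 173.6 Ω, so V = 27.7 × 173.6/633.6 = 7.59 V.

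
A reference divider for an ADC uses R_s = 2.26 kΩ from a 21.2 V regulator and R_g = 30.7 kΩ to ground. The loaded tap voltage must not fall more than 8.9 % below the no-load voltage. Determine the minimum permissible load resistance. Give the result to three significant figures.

R_L(min) ≈ 21.5 kΩ

Output resistance R_th = R_s‖R_g = (2.26 × 30.7)/32.96 = 2.105 kΩ.
The fractional drop is R_th/(R_th + R_L); requiring this ≤ 0.0890 gives R_L ≥ R_th(1/0.0890 − 1) = 2.105 × 10.24 = 21.5 kΩ.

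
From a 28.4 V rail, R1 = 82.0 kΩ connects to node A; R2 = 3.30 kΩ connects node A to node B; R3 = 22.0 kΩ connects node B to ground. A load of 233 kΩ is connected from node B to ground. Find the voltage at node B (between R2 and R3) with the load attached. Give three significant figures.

At node B, R3 is in parallel with the load: R3‖R_L = 20.10 kΩ.
Below node A the resistance is R2 + (R3‖R_L) = 23.40 kΩ, so V_A = 28.4 × 23.40/105.4 = 6.306 V.
Then V_B = V_A × (R3‖R_L)/(R2 + R3‖R_L) = 6.306 × 20.10/23.40 = 5.42 V.

V ≈ 5.42 V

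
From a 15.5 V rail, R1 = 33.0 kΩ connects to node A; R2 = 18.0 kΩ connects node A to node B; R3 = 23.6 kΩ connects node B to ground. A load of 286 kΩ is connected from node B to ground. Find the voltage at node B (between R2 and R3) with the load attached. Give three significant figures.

V ≈ 4.64 V

At node B, R3 is in parallel with the load: R3‖R_L = 21.80 kΩ.
Below node A the resistance is R2 + (R3‖R_L) = 39.80 kΩ, so V_A = 15.5 × 39.80/72.80 = 8.474 V.
Then V_B = V_A × (R3‖R_L)/(R2 + R3‖R_L) = 8.474 × 21.80/39.80 = 4.64 V.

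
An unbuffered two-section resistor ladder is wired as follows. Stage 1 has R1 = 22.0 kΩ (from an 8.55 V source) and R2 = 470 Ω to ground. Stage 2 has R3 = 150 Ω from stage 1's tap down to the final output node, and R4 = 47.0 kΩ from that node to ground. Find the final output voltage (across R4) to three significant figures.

V_out ≈ 0.177 V

Stage 2 presents R3+R4 = 47150 Ω as a load on stage 1's tap.
Stage 1's lower leg becomes R2‖(R3+R4) = 465.4 Ω, so V_mid = 8.55 × 465.4/22470 = 0.1771 V.
Stage 2 is itself unloaded: V_out = V_mid × R4/(R3+R4) = 0.1771 × 47000/47150 = 0.177 V.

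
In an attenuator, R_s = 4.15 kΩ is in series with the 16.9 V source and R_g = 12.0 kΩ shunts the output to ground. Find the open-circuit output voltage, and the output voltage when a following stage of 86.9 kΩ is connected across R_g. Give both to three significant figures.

Open-circuit: V = 16.9 × 12.0/(4.15 + 12.0) = 12.6 V.
With the load, R_g becomes R_g‖R_L = 10.54 kΩ, so V = 16.9 × 10.54/14.69 = 12.1 V.

Unloaded: 12.6 V; loaded: 12.1 V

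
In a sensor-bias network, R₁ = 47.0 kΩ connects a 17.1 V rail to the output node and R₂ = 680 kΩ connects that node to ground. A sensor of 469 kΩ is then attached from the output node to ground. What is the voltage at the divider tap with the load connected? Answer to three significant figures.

The load sits in parallel with R₂: R₂‖R_L = (680 × 469) / (680 + 469) = 277.6 kΩ.
V_out = 17.1 × 277.6 / (47.0 + 277.6) = 17.1 × 277.6/324.6 = 14.6 V.

V_out ≈ 14.6 V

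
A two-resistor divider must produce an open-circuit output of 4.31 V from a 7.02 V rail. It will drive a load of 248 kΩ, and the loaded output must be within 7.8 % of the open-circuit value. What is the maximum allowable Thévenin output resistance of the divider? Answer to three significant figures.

Loading drop = R_th/(R_th + R_L) ≤ 0.0780, so R_th ≤ R_L · ε/(1−ε) = 248 kΩ × 0.0780/0.9220 = 21.0 kΩ.
(Any R1, R2 with R2/(R1+R2) = 0.614 and R1‖R2 ≤ 21.0 kΩ will meet the spec.)

R_th ≤ 21.0 kΩ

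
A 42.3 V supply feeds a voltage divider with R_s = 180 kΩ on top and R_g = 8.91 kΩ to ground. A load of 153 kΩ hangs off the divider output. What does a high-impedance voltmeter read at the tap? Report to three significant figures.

The load sits in parallel with R_g: R_g‖R_L = (8.91 × 153) / (8.91 + 153) = 8.420 kΩ.
V_out = 42.3 × 8.420 / (180 + 8.420) = 42.3 × 8.420/188.4 = 1.89 V.

V_out ≈ 1.89 V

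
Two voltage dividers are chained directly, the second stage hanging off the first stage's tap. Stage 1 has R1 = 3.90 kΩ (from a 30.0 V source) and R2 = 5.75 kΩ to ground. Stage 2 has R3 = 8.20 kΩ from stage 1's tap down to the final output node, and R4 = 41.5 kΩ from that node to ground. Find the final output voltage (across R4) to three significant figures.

Stage 2 presents R3+R4 = 49.70 kΩ as a load on stage 1's tap.
Stage 1's lower leg becomes R2‖(R3+R4) = 5.154 kΩ, so V_mid = 30.0 × 5.154/9.054 = 17.08 V.
Stage 2 is itself unloaded: V_out = V_mid × R4/(R3+R4) = 17.08 × 41.5/49.70 = 14.3 V.

V_out ≈ 14.3 V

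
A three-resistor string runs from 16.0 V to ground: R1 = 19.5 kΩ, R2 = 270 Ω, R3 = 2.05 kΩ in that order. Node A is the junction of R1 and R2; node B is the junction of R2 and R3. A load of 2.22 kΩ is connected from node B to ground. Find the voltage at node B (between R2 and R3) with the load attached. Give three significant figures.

At node B, R3 is in parallel with the load: R3‖R_L = 1066 Ω.
Below node A the resistance is R2 + (R3‖R_L) = 1336 Ω, so V_A = 16.0 × 1336/20840 = 1.026 V.
Then V_B = V_A × (R3‖R_L)/(R2 + R3‖R_L) = 1.026 × 1066/1336 = 0.818 V.

V ≈ 0.818 V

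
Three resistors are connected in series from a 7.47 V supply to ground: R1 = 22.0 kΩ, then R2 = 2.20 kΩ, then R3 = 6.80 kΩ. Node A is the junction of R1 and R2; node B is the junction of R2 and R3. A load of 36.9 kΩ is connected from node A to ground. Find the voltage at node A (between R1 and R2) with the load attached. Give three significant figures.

V ≈ 1.85 V

Below node A the series string R2+R3 = 9.000 kΩ sits in parallel with the 36.9 kΩ load: 7.235 kΩ.
V_A = 7.47 × 7.235/(22.0 + 7.235) = 1.85 V.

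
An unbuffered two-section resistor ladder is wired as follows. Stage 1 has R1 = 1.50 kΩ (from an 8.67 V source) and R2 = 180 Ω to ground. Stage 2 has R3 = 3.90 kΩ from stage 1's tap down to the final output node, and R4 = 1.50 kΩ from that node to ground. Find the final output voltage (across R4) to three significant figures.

Stage 2 presents R3+R4 = 5400 Ω as a load on stage 1's tap.
Stage 1's lower leg becomes R2‖(R3+R4) = 174.2 Ω, so V_mid = 8.67 × 174.2/1674 = 0.9021 V.
Stage 2 is itself unloaded: V_out = V_mid × R4/(R3+R4) = 0.9021 × 1500/5400 = 0.251 V.

V_out ≈ 0.251 V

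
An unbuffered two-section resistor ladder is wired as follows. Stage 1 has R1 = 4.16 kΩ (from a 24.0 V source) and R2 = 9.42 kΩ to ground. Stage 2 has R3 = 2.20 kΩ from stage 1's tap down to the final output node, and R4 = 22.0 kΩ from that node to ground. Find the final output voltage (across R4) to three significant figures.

V_out ≈ 13.5 V

Stage 2 presents R3+R4 = 24.20 kΩ as a load on stage 1's tap.
Stage 1's lower leg becomes R2‖(R3+R4) = 6.781 kΩ, so V_mid = 24.0 × 6.781/10.94 = 14.87 V.
Stage 2 is itself unloaded: V_out = V_mid × R4/(R3+R4) = 14.87 × 22.0/24.20 = 13.5 V.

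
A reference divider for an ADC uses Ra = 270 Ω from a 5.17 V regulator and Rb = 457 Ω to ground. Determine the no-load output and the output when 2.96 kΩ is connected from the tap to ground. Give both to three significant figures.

Unloaded: 3.25 V; loaded: 3.07 V

Open-circuit: V = 5.17 × 457/(270 + 457) = 3.25 V.
With the load, Rb becomes Rb‖R_L = 395.9 Ω, so V = 5.17 × 395.9/665.9 = 3.07 V.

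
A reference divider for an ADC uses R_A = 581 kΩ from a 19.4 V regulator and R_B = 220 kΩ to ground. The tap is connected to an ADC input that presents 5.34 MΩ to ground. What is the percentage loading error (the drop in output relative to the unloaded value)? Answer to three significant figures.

2.90 %

The divider's output (Thévenin) resistance is R_A‖R_B = 159.6 kΩ.
Fractional drop under load = R_th/(R_th + R_L) = 159.6 / (159.6 + 5340) = 0.02902.
So the output falls by 2.90 %.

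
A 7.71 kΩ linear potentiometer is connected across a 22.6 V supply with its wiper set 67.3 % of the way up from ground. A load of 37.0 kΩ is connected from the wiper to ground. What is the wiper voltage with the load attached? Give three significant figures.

V ≈ 14.5 V

The wiper splits the pot into (1−α)R = 2.521 kΩ above and αR = 5.189 kΩ below.
Lower section ‖ load = 4.551 kΩ.
V_wiper = 22.6 × 4.551/(2.521 + 4.551) = 14.5 V.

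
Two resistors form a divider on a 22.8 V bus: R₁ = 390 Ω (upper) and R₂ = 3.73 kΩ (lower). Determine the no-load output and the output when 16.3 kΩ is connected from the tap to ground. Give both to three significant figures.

Open-circuit: V = 22.8 × 3730/(390 + 3730) = 20.6 V.
With the load, R₂ becomes R₂‖R_L = 3035 Ω, so V = 22.8 × 3035/3425 = 20.2 V.

Unloaded: 20.6 V; loaded: 20.2 V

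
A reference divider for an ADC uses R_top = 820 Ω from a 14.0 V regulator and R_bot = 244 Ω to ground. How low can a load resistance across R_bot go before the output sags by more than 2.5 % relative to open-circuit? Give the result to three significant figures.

Output resistance R_th = R_top‖R_bot = (820 × 244)/1064 = 188.0 Ω.
The fractional drop is R_th/(R_th + R_L); requiring this ≤ 0.0250 gives R_L ≥ R_th(1/0.0250 − 1) = 188.0 × 39.00 = 7.33 kΩ.

R_L(min) ≈ 7.33 kΩ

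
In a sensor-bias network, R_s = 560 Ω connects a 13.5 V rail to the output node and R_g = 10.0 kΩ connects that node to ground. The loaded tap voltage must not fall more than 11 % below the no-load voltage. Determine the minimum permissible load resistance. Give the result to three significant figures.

R_L(min) ≈ 4.29 kΩ

Output resistance R_th = R_s‖R_g = (560 × 10000)/10560 = 530.3 Ω.
The fractional drop is R_th/(R_th + R_L); requiring this ≤ 0.110 gives R_L ≥ R_th(1/0.110 − 1) = 530.3 × 8.091 = 4.29 kΩ.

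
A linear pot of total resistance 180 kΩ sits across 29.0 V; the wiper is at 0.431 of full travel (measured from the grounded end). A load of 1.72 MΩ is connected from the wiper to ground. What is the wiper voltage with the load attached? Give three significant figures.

V ≈ 12.2 V

The wiper splits the pot into (1−α)R = 102.4 kΩ above and αR = 77.58 kΩ below.
Lower section ‖ load = 74.23 kΩ.
V_wiper = 29.0 × 74.23/(102.4 + 74.23) = 12.2 V.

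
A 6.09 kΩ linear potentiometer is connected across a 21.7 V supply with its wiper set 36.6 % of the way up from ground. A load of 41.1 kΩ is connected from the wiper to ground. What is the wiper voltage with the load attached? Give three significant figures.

V ≈ 7.68 V

The wiper splits the pot into (1−α)R = 3.861 kΩ above and αR = 2.229 kΩ below.
Lower section ‖ load = 2.114 kΩ.
V_wiper = 21.7 × 2.114/(3.861 + 2.114) = 7.68 V.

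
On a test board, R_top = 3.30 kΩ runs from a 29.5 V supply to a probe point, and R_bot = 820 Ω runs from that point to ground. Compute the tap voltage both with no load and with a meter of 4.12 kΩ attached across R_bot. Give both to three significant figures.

Open-circuit: V = 29.5 × 820/(3300 + 820) = 5.87 V.
With the load, R_bot becomes R_bot‖R_L = 683.9 Ω, so V = 29.5 × 683.9/3984 = 5.06 V.

Unloaded: 5.87 V; loaded: 5.06 V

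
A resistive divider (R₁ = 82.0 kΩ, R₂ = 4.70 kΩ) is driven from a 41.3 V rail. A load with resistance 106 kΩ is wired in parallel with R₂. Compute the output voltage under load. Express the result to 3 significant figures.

V_out ≈ 2.15 V

The load sits in parallel with R₂: R₂‖R_L = (4.70 × 106) / (4.70 + 106) = 4.500 kΩ.
V_out = 41.3 × 4.500 / (82.0 + 4.500) = 41.3 × 4.500/86.50 = 2.15 V.
(Unloaded it would have been 2.24 V.)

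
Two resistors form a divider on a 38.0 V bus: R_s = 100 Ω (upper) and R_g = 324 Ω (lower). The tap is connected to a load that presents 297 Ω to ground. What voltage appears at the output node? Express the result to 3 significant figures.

The load sits in parallel with R_g: R_g‖R_L = (324 × 297) / (324 + 297) = 155.0 Ω.
V_out = 38.0 × 155.0 / (100 + 155.0) = 38.0 × 155.0/255.0 = 23.1 V.

V_out ≈ 23.1 V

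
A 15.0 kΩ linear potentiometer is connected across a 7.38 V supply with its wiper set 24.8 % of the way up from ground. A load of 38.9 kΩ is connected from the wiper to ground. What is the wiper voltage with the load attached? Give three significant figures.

The wiper splits the pot into (1−α)R = 11.28 kΩ above and αR = 3.720 kΩ below.
Lower section ‖ load = 3.395 kΩ.
V_wiper = 7.38 × 3.395/(11.28 + 3.395) = 1.71 V.

V ≈ 1.71 V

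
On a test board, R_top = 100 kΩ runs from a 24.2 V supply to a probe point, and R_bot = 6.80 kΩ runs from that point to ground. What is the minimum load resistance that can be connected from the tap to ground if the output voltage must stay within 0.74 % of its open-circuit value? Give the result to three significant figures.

Output resistance R_th = R_top‖R_bot = (100 × 6.80)/106.8 = 6.367 kΩ.
The fractional drop is R_th/(R_th + R_L); requiring this ≤ 0.00740 gives R_L ≥ R_th(1/0.00740 − 1) = 6.367 × 134.1 = 854 kΩ.

R_L(min) ≈ 854 kΩ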